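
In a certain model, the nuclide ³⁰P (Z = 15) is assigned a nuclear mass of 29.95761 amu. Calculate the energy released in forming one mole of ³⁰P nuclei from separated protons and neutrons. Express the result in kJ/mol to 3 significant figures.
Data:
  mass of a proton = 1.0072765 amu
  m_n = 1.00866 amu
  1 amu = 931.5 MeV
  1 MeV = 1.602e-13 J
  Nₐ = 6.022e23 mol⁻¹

2.53e+10 kJ/mol

With 15 protons and 15 neutrons (A = 30):
Total constituent mass: 15 × 1.0072765 + 15 × 1.00866 = 30.2390475 amu
Mass defect Δm = 30.2390475 − 29.95761 = 0.2814375 amu
E_B = 0.2814375 × 931.5 = 262.159 MeV
Per nucleus in joules: 262.159 MeV × 1.602e-13 J/MeV = 4.1998e-11 J
Per mole: 4.1998e-11 J × 6.022e23 mol⁻¹ = 2.5291e+13 J/mol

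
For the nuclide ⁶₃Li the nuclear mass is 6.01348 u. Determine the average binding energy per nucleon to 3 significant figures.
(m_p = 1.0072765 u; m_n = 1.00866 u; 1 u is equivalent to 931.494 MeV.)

The nucleus contains 3 protons and 6 − 3 = 3 neutrons.
Total constituent mass: 3 × 1.0072765 + 3 × 1.00866 = 6.0478095 u
Δm = 6.0478095 − 6.01348 = 0.0343295 u
E_B = 0.0343295 × 931.494 = 31.9777 MeV
BE/A = 31.9777 MeV / 6 = 5.330 MeV/nucleon

5.33 MeV/nucleon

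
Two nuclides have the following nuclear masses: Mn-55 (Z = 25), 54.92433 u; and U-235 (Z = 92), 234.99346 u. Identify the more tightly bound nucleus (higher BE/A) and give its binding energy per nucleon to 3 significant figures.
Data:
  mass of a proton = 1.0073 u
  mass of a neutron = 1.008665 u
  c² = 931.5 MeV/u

Mn-55: Σm = 25(1.0073) + 30(1.008665) = 55.442450 u; Δm = 0.518120 u; E_B = 482.63 MeV; E_B/A = 8.775 MeV
U-235: Σm = 92(1.0073) + 143(1.008665) = 236.910695 u; Δm = 1.917235 u; E_B = 1785.9 MeV; E_B/A = 7.600 MeV
Mn-55 has the higher binding energy per nucleon, so it is the more tightly bound nucleus.

Mn-55; 8.78 MeV/nucleon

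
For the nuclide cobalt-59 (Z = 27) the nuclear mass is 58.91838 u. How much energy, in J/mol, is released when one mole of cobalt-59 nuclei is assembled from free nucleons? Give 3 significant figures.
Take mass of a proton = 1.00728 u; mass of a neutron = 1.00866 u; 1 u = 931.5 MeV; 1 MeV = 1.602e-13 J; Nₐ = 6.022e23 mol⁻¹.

4.99e+13 J/mol

The nucleus contains 27 protons and 59 − 27 = 32 neutrons.
Mass of separated nucleons = 27(1.00728) + 32(1.00866) = 27.19656 + 32.27712 = 59.47368 u
The mass defect is 59.47368 − 58.91838 = 0.55530 u.
Converting to energy: 0.55530 u × 931.5 MeV/u = 517.262 MeV
Per nucleus in joules: 517.262 MeV × 1.602e-13 J/MeV = 8.2865e-11 J
Per mole: 8.2865e-11 J × 6.022e23 mol⁻¹ = 4.9901e+13 J/mol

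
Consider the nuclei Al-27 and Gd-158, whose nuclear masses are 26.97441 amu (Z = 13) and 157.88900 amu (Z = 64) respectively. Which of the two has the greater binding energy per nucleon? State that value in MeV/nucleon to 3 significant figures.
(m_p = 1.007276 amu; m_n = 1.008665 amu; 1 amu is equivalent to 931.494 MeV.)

Al-27; 8.33 MeV/nucleon

Al-27: Σm = 13(1.007276) + 14(1.008665) = 27.215898 amu; Δm = 0.241488 amu; E_B = 224.94 MeV; E_B/A = 8.331 MeV
Gd-158: Σm = 64(1.007276) + 94(1.008665) = 159.280174 amu; Δm = 1.391174 amu; E_B = 1295.9 MeV; E_B/A = 8.202 MeV
Al-27 has the higher binding energy per nucleon, so it is the more tightly bound nucleus.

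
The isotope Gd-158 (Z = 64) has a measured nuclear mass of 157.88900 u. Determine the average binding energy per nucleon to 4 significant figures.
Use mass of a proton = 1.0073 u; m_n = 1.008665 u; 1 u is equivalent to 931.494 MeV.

Total constituent mass: 64 × 1.0073 + 94 × 1.008665 = 159.281710 u
Mass defect Δm = 159.281710 − 157.88900 = 1.392710 u
E_B = 1.392710 × 931.494 = 1297.30 MeV
Per nucleon: 1297.30 / 158 = 8.211 MeV

8.211 MeV/nucleon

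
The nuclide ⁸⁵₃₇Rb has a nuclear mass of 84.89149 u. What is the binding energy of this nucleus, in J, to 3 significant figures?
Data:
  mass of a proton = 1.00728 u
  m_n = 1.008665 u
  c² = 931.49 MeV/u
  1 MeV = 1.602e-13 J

Mass of separated nucleons = 37(1.00728) + 48(1.008665) = 37.26936 + 48.415920 = 85.685280 u
Mass defect Δm = 85.685280 − 84.89149 = 0.793790 u
Binding energy = Δm·c² = 0.793790 × 931.49 MeV/u = 739.407 MeV
In joules: 739.407 MeV × 1.602e-13 J/MeV = 1.1845e-10 J

1.18e-10 J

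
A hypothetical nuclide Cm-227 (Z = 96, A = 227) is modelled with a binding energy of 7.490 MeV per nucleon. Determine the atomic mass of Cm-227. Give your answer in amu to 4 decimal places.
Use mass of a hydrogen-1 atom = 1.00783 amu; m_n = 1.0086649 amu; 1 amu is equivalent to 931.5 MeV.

Total binding energy = 227 × 7.490 = 1700.230 MeV
Mass defect = 1700.230 MeV / (931.5 MeV/amu) = 1.825260 amu
Constituent mass = 96(1.00783) + 131(1.0086649) = 228.8867819 amu
Atomic mass = 228.8867819 − 1.825260 = 227.0615219 amu ≈ 227.0615 amu (to 4 decimal places)

227.0615 amu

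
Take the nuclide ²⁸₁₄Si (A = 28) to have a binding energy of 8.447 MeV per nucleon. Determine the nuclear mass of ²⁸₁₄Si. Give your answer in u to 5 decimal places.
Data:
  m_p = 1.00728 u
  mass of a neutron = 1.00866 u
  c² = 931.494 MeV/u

27.96925 u

Total binding energy = 28 × 8.447 = 236.516 MeV
Mass defect = 236.516 MeV / (931.494 MeV/u) = 0.2539104 u
Constituent mass = 14(1.00728) + 14(1.00866) = 28.22316 u
Nuclear mass = 28.22316 − 0.2539104 = 27.9692496 u ≈ 27.96925 u (to 5 decimal places)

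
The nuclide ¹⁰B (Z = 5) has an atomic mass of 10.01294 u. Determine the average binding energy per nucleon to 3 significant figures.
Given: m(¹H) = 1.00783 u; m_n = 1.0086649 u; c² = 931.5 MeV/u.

6.48 MeV/nucleon

Total constituent mass: 5 × 1.00783 + 5 × 1.0086649 = 10.0824745 u
Δm = 10.0824745 − 10.01294 = 0.0695345 u
Binding energy = Δm·c² = 0.0695345 × 931.5 MeV/u = 64.7714 MeV
Dividing by A = 10 gives 6.477 MeV per nucleon.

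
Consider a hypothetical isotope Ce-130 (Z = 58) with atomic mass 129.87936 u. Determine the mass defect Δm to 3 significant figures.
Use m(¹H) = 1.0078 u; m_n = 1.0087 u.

1.20 u

Total constituent mass: 58 × 1.0078 + 72 × 1.0087 = 131.0788 u
The mass defect is 131.0788 − 129.87936 = 1.19944 u.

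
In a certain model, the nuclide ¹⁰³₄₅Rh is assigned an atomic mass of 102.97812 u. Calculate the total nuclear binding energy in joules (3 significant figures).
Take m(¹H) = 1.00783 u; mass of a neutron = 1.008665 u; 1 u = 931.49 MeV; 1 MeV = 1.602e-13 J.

1.31e-10 J

Z = 45, so N = A − Z = 103 − 45 = 58.
Total constituent mass: 45 × 1.00783 + 58 × 1.008665 = 103.854920 u
Mass defect Δm = 103.854920 − 102.97812 = 0.876800 u
Binding energy = Δm·c² = 0.876800 × 931.49 MeV/u = 816.730 MeV
In joules: 816.730 MeV × 1.602e-13 J/MeV = 1.3084e-10 J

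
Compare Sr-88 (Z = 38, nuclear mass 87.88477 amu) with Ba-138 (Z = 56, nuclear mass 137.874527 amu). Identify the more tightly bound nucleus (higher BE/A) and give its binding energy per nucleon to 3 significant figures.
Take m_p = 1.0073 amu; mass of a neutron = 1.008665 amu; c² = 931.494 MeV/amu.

Sr-88; 8.74 MeV/nucleon

Sr-88: Σm = 38(1.0073) + 50(1.008665) = 88.710650 amu; Δm = 0.825880 amu; E_B = 769.30 MeV; E_B/A = 8.742 MeV
Ba-138: Σm = 56(1.0073) + 82(1.008665) = 139.119330 amu; Δm = 1.244803 amu; E_B = 1159.5 MeV; E_B/A = 8.402 MeV
Sr-88 has the higher binding energy per nucleon, so it is the more tightly bound nucleus.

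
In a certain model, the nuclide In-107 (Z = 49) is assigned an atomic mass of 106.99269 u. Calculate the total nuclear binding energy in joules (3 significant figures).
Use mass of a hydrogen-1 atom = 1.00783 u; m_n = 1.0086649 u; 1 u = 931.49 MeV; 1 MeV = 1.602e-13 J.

With 49 protons and 58 neutrons (A = 107):
Σm = 49·m(¹H) + 58·m_n = 49.38367 + 58.5025642 = 107.8862342 u
The mass defect is 107.8862342 − 106.99269 = 0.8935442 u.
E_B = 0.8935442 × 931.49 = 832.327 MeV
In joules: 832.327 MeV × 1.602e-13 J/MeV = 1.3334e-10 J

1.33e-10 J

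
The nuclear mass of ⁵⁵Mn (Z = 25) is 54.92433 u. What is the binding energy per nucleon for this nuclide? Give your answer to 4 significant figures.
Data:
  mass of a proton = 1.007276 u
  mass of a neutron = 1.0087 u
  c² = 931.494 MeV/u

8.783 MeV/nucleon

The nucleus contains 25 protons and 55 − 25 = 30 neutrons.
Total constituent mass: 25 × 1.007276 + 30 × 1.0087 = 55.442900 u
The mass defect is 55.442900 − 54.92433 = 0.518570 u.
E_B = 0.518570 × 931.494 = 483.045 MeV
Dividing by A = 55 gives 8.783 MeV per nucleon.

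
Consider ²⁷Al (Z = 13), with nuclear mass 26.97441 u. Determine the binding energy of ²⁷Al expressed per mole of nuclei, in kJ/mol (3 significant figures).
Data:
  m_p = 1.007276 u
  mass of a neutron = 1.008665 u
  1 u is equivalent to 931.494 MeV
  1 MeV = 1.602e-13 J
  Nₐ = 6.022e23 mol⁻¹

2.17e+10 kJ/mol

Mass of separated nucleons = 13(1.007276) + 14(1.008665) = 13.094588 + 14.121310 = 27.215898 u
The mass defect is 27.215898 − 26.97441 = 0.241488 u.
E_B = 0.241488 × 931.494 = 224.945 MeV
Per nucleus in joules: 224.945 MeV × 1.602e-13 J/MeV = 3.6036e-11 J
Per mole: 3.6036e-11 J × 6.022e23 mol⁻¹ = 2.1701e+13 J/mol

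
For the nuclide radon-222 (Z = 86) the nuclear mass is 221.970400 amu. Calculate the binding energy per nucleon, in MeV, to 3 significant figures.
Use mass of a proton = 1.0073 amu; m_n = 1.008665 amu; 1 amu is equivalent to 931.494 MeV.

With 86 protons and 136 neutrons (A = 222):
Mass of separated nucleons = 86(1.0073) + 136(1.008665) = 86.6278 + 137.178440 = 223.806240 amu
The mass defect is 223.806240 − 221.970400 = 1.835840 amu.
E_B = 1.835840 × 931.494 = 1710.07 MeV
BE/A = 1710.07 MeV / 222 = 7.703 MeV/nucleon

7.70 MeV/nucleon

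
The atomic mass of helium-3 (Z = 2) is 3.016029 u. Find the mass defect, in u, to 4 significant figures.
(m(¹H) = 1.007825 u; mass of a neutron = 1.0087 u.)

0.008321 u

Σm = 2·m(¹H) + 1·m_n = 2.015650 + 1.0087 = 3.024350 u
Δm = 3.024350 − 3.016029 = 0.008321 u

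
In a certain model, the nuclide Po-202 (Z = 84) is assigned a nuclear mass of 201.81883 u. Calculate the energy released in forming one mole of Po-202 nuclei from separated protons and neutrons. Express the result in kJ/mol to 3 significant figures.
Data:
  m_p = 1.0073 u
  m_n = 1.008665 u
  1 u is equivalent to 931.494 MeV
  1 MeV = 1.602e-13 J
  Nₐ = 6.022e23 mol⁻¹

1.63e+11 kJ/mol

Z = 84, so N = A − Z = 202 − 84 = 118.
Σm = 84·m_p + 118·m_n = 84.6132 + 119.022470 = 203.635670 u
Mass defect Δm = 203.635670 − 201.81883 = 1.816840 u
Converting to energy: 1.816840 u × 931.494 MeV/u = 1692.38 MeV
Per nucleus in joules: 1692.38 MeV × 1.602e-13 J/MeV = 2.7112e-10 J
Per mole: 2.7112e-10 J × 6.022e23 mol⁻¹ = 1.6327e+14 J/mol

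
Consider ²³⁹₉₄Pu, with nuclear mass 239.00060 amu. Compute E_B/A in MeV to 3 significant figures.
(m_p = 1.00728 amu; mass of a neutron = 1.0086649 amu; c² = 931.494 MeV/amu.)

7.56 MeV/nucleon

Total constituent mass: 94 × 1.00728 + 145 × 1.0086649 = 240.9407305 amu
The mass defect is 240.9407305 − 239.00060 = 1.9401305 amu.
E_B = 1.9401305 × 931.494 = 1807.22 MeV
Per nucleon: 1807.22 / 239 = 7.562 MeV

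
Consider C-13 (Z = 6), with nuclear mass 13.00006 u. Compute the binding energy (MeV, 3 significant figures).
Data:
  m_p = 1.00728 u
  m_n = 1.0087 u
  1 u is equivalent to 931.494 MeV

Σm = 6·m_p + 7·m_n = 6.04368 + 7.0609 = 13.10458 u
The mass defect is 13.10458 − 13.00006 = 0.10452 u.
Binding energy = Δm·c² = 0.10452 × 931.494 MeV/u = 97.3598 MeV

97.4 MeV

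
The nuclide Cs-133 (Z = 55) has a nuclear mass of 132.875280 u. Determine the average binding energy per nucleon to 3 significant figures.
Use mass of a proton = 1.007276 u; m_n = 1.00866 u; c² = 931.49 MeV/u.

8.41 MeV/nucleon

Mass of separated nucleons = 55(1.007276) + 78(1.00866) = 55.400180 + 78.67548 = 134.075660 u
The mass defect is 134.075660 − 132.875280 = 1.200380 u.
E_B = 1.200380 × 931.49 = 1118.14 MeV
Dividing by A = 133 gives 8.407 MeV per nucleon.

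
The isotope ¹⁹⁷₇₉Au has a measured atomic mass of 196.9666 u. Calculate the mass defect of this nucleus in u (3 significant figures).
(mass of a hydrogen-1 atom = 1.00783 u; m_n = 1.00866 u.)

The nucleus contains 79 protons and 197 − 79 = 118 neutrons.
Total constituent mass: 79 × 1.00783 + 118 × 1.00866 = 198.64045 u
Δm = 198.64045 − 196.9666 = 1.67385 u

1.67 u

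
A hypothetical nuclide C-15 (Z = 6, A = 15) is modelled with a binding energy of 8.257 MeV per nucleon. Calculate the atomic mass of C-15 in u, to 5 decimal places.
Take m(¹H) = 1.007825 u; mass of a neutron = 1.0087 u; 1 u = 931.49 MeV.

14.99229 u

Total binding energy = 15 × 8.257 = 123.855 MeV
Mass defect = 123.855 MeV / (931.49 MeV/u) = 0.1329644 u
Constituent mass = 6(1.007825) + 9(1.0087) = 15.125250 u
Atomic mass = 15.125250 − 0.1329644 = 14.9922856 u ≈ 14.99229 u (to 5 decimal places)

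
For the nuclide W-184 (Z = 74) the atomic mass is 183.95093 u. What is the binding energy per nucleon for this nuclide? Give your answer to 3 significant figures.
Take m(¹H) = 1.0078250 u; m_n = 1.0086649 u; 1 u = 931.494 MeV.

With 74 protons and 110 neutrons (A = 184):
Σm = 74·m(¹H) + 110·m_n = 74.5790500 + 110.9531390 = 185.5321890 u
The mass defect is 185.5321890 − 183.95093 = 1.5812590 u.
Converting to energy: 1.5812590 u × 931.494 MeV/u = 1472.93 MeV
Dividing by A = 184 gives 8.005 MeV per nucleon.

8.01 MeV/nucleon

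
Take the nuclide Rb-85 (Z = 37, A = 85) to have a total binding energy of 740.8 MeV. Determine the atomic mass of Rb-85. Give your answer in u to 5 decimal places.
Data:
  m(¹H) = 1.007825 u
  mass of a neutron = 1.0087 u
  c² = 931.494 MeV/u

84.91184 u

Mass defect = 740.8 MeV / (931.494 MeV/u) = 0.7952816 u
Constituent mass = 37(1.007825) + 48(1.0087) = 85.707125 u
Atomic mass = 85.707125 − 0.7952816 = 84.9118434 u ≈ 84.91184 u (to 5 decimal places)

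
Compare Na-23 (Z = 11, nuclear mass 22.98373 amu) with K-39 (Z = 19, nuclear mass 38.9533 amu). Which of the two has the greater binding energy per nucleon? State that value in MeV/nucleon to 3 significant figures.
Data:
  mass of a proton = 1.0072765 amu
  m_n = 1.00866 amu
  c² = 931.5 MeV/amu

Na-23: Σm = 11(1.0072765) + 12(1.00866) = 23.1839615 amu; Δm = 0.2002315 amu; E_B = 186.516 MeV; E_B/A = 8.109 MeV
K-39: Σm = 19(1.0072765) + 20(1.00866) = 39.3114535 amu; Δm = 0.3581535 amu; E_B = 333.62 MeV; E_B/A = 8.554 MeV
K-39 has the higher binding energy per nucleon, so it is the more tightly bound nucleus.

K-39; 8.55 MeV/nucleon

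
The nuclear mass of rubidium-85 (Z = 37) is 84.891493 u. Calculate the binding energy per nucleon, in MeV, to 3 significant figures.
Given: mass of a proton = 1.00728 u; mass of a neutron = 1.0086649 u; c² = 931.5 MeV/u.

8.70 MeV/nucleon

Σm = 37·m_p + 48·m_n = 37.26936 + 48.4159152 = 85.6852752 u
Δm = 85.6852752 − 84.891493 = 0.7937822 u
Converting to energy: 0.7937822 u × 931.5 MeV/u = 739.408 MeV
Dividing by A = 85 gives 8.699 MeV per nucleon.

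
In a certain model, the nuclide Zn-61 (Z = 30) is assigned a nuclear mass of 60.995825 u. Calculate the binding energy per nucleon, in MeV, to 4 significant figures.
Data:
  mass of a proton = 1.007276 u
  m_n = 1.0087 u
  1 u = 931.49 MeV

7.515 MeV/nucleon

With 30 protons and 31 neutrons (A = 61):
Mass of separated nucleons = 30(1.007276) + 31(1.0087) = 30.218280 + 31.2697 = 61.487980 u
Mass defect Δm = 61.487980 − 60.995825 = 0.492155 u
E_B = 0.492155 × 931.49 = 458.437 MeV
Dividing by A = 61 gives 7.515 MeV per nucleon.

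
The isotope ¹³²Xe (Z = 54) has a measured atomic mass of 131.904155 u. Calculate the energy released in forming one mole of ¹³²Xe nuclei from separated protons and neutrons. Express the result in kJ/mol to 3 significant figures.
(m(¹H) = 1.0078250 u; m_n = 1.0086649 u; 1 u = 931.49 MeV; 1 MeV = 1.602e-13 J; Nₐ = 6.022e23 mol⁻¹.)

Total constituent mass: 54 × 1.0078250 + 78 × 1.0086649 = 133.0984122 u
The mass defect is 133.0984122 − 131.904155 = 1.1942572 u.
Binding energy = Δm·c² = 1.1942572 × 931.49 MeV/u = 1112.44 MeV
Per nucleus in joules: 1112.44 MeV × 1.602e-13 J/MeV = 1.7821e-10 J
Per mole: 1.7821e-10 J × 6.022e23 mol⁻¹ = 1.0732e+14 J/mol

1.07e+11 kJ/mol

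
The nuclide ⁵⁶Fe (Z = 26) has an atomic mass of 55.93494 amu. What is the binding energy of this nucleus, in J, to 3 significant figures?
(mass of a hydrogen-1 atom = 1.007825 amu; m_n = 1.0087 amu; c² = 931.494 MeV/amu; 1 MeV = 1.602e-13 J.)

7.90e-11 J

With 26 protons and 30 neutrons (A = 56):
Total constituent mass: 26 × 1.007825 + 30 × 1.0087 = 56.464450 amu
Δm = 56.464450 − 55.93494 = 0.529510 amu
Binding energy = Δm·c² = 0.529510 × 931.494 MeV/amu = 493.235 MeV
In joules: 493.235 MeV × 1.602e-13 J/MeV = 7.9016e-11 J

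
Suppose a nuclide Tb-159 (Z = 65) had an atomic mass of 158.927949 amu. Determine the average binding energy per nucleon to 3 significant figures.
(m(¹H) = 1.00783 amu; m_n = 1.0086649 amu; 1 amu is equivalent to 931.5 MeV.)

8.18 MeV/nucleon

Σm = 65·m(¹H) + 94·m_n = 65.50895 + 94.8145006 = 160.3234506 amu
The mass defect is 160.3234506 − 158.927949 = 1.3955016 amu.
Converting to energy: 1.3955016 amu × 931.5 MeV/amu = 1299.91 MeV
Per nucleon: 1299.91 / 159 = 8.176 MeV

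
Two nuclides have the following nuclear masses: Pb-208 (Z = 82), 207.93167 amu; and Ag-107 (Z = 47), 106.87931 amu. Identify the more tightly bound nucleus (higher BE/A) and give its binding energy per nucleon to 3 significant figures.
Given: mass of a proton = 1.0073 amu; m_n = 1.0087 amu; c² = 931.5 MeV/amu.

Pb-208: Σm = 82(1.0073) + 126(1.0087) = 209.6948 amu; Δm = 1.76313 amu; E_B = 1642.4 MeV; E_B/A = 7.896 MeV
Ag-107: Σm = 47(1.0073) + 60(1.0087) = 107.8651 amu; Δm = 0.98579 amu; E_B = 918.26 MeV; E_B/A = 8.582 MeV
Ag-107 has the higher binding energy per nucleon, so it is the more tightly bound nucleus.

Ag-107; 8.58 MeV/nucleon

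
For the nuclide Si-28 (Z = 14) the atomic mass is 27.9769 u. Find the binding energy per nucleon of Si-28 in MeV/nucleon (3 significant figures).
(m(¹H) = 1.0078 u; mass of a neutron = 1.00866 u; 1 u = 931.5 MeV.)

Mass of separated nucleons = 14(1.0078) + 14(1.00866) = 14.1092 + 14.12124 = 28.23044 u
Δm = 28.23044 − 27.9769 = 0.25354 u
Converting to energy: 0.25354 u × 931.5 MeV/u = 236.1725 MeV
BE/A = 236.1725 MeV / 28 = 8.4347 MeV/nucleon

8.43 MeV/nucleon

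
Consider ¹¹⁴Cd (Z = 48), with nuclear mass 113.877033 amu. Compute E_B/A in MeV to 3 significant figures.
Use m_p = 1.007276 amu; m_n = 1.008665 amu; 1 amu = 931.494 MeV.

Z = 48, so N = A − Z = 114 − 48 = 66.
Mass of separated nucleons = 48(1.007276) + 66(1.008665) = 48.349248 + 66.571890 = 114.921138 amu
The mass defect is 114.921138 − 113.877033 = 1.044105 amu.
Converting to energy: 1.044105 amu × 931.494 MeV/amu = 972.578 MeV
Per nucleon: 972.578 / 114 = 8.531 MeV

8.53 MeV/nucleon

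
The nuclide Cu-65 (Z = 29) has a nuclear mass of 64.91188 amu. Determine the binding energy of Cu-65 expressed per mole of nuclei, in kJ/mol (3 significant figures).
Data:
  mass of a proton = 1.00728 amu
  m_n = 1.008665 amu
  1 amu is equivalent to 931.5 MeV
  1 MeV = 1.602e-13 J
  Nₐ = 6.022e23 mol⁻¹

5.49e+10 kJ/mol

The nucleus contains 29 protons and 65 − 29 = 36 neutrons.
Mass of separated nucleons = 29(1.00728) + 36(1.008665) = 29.21112 + 36.311940 = 65.523060 amu
Mass defect Δm = 65.523060 − 64.91188 = 0.611180 amu
E_B = 0.611180 × 931.5 = 569.314 MeV
Per nucleus in joules: 569.314 MeV × 1.602e-13 J/MeV = 9.1204e-11 J
Per mole: 9.1204e-11 J × 6.022e23 mol⁻¹ = 5.4923e+13 J/mol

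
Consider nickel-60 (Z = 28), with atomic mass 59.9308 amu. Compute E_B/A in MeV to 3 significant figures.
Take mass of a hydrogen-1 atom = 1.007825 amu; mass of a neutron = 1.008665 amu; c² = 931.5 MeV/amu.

8.78 MeV/nucleon

With 28 protons and 32 neutrons (A = 60):
Σm = 28·m(¹H) + 32·m_n = 28.219100 + 32.277280 = 60.496380 amu
Mass defect Δm = 60.496380 − 59.9308 = 0.565580 amu
Converting to energy: 0.565580 amu × 931.5 MeV/amu = 526.838 MeV
Per nucleon: 526.838 / 60 = 8.781 MeV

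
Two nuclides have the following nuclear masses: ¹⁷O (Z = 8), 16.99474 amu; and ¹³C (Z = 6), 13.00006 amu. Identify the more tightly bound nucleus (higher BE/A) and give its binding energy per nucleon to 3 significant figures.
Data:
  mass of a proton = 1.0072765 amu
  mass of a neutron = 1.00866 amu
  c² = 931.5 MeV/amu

¹⁷O: Σm = 8(1.0072765) + 9(1.00866) = 17.1361520 amu; Δm = 0.1414120 amu; E_B = 131.73 MeV; E_B/A = 7.749 MeV
¹³C: Σm = 6(1.0072765) + 7(1.00866) = 13.1042790 amu; Δm = 0.1042190 amu; E_B = 97.080 MeV; E_B/A = 7.468 MeV
¹⁷O has the higher binding energy per nucleon, so it is the more tightly bound nucleus.

¹⁷O; 7.75 MeV/nucleon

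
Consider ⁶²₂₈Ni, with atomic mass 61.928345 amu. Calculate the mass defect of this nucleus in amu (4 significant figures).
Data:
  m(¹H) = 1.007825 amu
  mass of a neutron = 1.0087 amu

With 28 protons and 34 neutrons (A = 62):
Total constituent mass: 28 × 1.007825 + 34 × 1.0087 = 62.514900 amu
Δm = 62.514900 − 61.928345 = 0.586555 amu

0.5866 amu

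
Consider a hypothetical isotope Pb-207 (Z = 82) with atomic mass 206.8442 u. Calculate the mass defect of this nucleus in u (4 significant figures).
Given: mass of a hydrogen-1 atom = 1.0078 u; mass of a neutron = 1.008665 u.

With 82 protons and 125 neutrons (A = 207):
Mass of separated nucleons = 82(1.0078) + 125(1.008665) = 82.6396 + 126.083125 = 208.722725 u
The mass defect is 208.722725 − 206.8442 = 1.878525 u.

1.879 u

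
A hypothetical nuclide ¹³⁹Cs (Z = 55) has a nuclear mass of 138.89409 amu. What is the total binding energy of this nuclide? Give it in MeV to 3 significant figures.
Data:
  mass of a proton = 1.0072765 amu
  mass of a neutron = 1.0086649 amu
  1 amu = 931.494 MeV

1150 MeV

Mass of separated nucleons = 55(1.0072765) + 84(1.0086649) = 55.4002075 + 84.7278516 = 140.1280591 amu
Mass defect Δm = 140.1280591 − 138.89409 = 1.2339691 amu
E_B = 1.2339691 × 931.494 = 1149.43 MeV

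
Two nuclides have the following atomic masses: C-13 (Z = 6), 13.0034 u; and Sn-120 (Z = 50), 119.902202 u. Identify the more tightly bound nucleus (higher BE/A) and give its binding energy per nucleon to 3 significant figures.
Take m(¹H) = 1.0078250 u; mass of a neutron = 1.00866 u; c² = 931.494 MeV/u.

Sn-120; 8.50 MeV/nucleon

C-13: Σm = 6(1.0078250) + 7(1.00866) = 13.1075700 u; Δm = 0.1041700 u; E_B = 97.034 MeV; E_B/A = 7.464 MeV
Sn-120: Σm = 50(1.0078250) + 70(1.00866) = 120.9974500 u; Δm = 1.0952480 u; E_B = 1020.2 MeV; E_B/A = 8.502 MeV
Sn-120 has the higher binding energy per nucleon, so it is the more tightly bound nucleus.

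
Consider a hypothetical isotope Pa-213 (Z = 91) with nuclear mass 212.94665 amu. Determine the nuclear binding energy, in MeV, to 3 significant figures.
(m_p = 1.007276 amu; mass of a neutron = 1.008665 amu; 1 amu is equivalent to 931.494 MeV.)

1650 MeV

Mass of separated nucleons = 91(1.007276) + 122(1.008665) = 91.662116 + 123.057130 = 214.719246 amu
The mass defect is 214.719246 − 212.94665 = 1.772596 amu.
E_B = 1.772596 × 931.494 = 1651.16 MeV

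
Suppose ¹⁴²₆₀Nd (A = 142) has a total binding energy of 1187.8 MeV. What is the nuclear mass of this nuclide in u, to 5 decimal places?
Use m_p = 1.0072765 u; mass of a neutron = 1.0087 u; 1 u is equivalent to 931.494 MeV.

Mass defect = 1187.8 MeV / (931.494 MeV/u) = 1.2751558 u
Constituent mass = 60(1.0072765) + 82(1.0087) = 143.1499900 u
Nuclear mass = 143.1499900 − 1.2751558 = 141.8748342 u ≈ 141.87483 u (to 5 decimal places)

141.87483 u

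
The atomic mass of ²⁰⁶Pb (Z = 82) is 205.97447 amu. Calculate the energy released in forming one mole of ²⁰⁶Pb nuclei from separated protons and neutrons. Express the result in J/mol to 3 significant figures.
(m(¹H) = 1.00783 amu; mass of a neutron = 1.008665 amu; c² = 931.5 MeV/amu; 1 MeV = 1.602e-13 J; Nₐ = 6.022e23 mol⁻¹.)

1.57e+14 J/mol

Z = 82, so N = A − Z = 206 − 82 = 124.
Mass of separated nucleons = 82(1.00783) + 124(1.008665) = 82.64206 + 125.074460 = 207.716520 amu
The mass defect is 207.716520 − 205.97447 = 1.742050 amu.
Binding energy = Δm·c² = 1.742050 × 931.5 MeV/amu = 1622.72 MeV
Per nucleus in joules: 1622.72 MeV × 1.602e-13 J/MeV = 2.5996e-10 J
Per mole: 2.5996e-10 J × 6.022e23 mol⁻¹ = 1.5655e+14 J/mol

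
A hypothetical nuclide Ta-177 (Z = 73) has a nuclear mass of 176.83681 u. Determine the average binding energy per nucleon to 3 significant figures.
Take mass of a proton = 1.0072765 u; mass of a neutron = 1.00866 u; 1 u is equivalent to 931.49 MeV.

8.39 MeV/nucleon

With 73 protons and 104 neutrons (A = 177):
Total constituent mass: 73 × 1.0072765 + 104 × 1.00866 = 178.4318245 u
Δm = 178.4318245 − 176.83681 = 1.5950145 u
Binding energy = Δm·c² = 1.5950145 × 931.49 MeV/u = 1485.74 MeV
Dividing by A = 177 gives 8.394 MeV per nucleon.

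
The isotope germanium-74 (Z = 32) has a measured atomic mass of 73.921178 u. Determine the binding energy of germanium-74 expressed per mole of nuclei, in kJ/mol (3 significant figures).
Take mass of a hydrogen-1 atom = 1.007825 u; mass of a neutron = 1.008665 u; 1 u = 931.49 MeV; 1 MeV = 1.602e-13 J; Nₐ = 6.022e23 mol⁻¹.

6.23e+10 kJ/mol

With 32 protons and 42 neutrons (A = 74):
Σm = 32·m(¹H) + 42·m_n = 32.250400 + 42.363930 = 74.614330 u
Mass defect Δm = 74.614330 − 73.921178 = 0.693152 u
E_B = 0.693152 × 931.49 = 645.664 MeV
Per nucleus in joules: 645.664 MeV × 1.602e-13 J/MeV = 1.0344e-10 J
Per mole: 1.0344e-10 J × 6.022e23 mol⁻¹ = 6.2292e+13 J/mol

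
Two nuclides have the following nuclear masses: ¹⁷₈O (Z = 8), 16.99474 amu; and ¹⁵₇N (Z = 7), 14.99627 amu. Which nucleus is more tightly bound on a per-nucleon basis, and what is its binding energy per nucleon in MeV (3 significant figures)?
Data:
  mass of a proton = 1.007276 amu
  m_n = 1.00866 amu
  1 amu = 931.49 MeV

¹⁷₈O; 7.75 MeV/nucleon

¹⁷₈O: Σm = 8(1.007276) + 9(1.00866) = 17.136148 amu; Δm = 0.141408 amu; E_B = 131.72 MeV; E_B/A = 7.748 MeV
¹⁵₇N: Σm = 7(1.007276) + 8(1.00866) = 15.120212 amu; Δm = 0.123942 amu; E_B = 115.45 MeV; E_B/A = 7.697 MeV
¹⁷₈O has the higher binding energy per nucleon, so it is the more tightly bound nucleus.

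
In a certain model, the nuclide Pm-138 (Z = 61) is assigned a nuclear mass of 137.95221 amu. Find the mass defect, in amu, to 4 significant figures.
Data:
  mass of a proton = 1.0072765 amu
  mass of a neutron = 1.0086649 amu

Z = 61, so N = A − Z = 138 − 61 = 77.
Mass of separated nucleons = 61(1.0072765) + 77(1.0086649) = 61.4438665 + 77.6671973 = 139.1110638 amu
Δm = 139.1110638 − 137.95221 = 1.1588538 amu

1.159 amu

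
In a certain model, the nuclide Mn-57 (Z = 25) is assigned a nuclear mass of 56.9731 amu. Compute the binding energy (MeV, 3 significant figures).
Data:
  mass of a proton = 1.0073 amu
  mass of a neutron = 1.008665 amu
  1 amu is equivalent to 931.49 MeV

The nucleus contains 25 protons and 57 − 25 = 32 neutrons.
Total constituent mass: 25 × 1.0073 + 32 × 1.008665 = 57.459780 amu
Δm = 57.459780 − 56.9731 = 0.486680 amu
E_B = 0.486680 × 931.49 = 453.338 MeV

453 MeV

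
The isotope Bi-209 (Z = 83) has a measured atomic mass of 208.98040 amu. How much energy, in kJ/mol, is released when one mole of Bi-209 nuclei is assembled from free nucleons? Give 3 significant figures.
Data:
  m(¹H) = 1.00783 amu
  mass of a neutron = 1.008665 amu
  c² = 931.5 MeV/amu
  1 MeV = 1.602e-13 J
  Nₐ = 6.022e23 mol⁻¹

Σm = 83·m(¹H) + 126·m_n = 83.64989 + 127.091790 = 210.741680 amu
Δm = 210.741680 − 208.98040 = 1.761280 amu
Binding energy = Δm·c² = 1.761280 × 931.5 MeV/amu = 1640.63 MeV
Per nucleus in joules: 1640.63 MeV × 1.602e-13 J/MeV = 2.6283e-10 J
Per mole: 2.6283e-10 J × 6.022e23 mol⁻¹ = 1.5828e+14 J/mol

1.58e+11 kJ/mol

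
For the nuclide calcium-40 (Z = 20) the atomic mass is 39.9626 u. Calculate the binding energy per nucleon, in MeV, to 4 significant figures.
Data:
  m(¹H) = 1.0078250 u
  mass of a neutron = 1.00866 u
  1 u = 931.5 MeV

Total constituent mass: 20 × 1.0078250 + 20 × 1.00866 = 40.3297000 u
Δm = 40.3297000 − 39.9626 = 0.3671000 u
Binding energy = Δm·c² = 0.3671000 × 931.5 MeV/u = 341.954 MeV
Per nucleon: 341.954 / 40 = 8.549 MeV

8.549 MeV/nucleon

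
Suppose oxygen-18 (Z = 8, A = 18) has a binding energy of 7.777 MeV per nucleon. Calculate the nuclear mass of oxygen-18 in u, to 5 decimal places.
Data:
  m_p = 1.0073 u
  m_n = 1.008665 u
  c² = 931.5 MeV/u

17.99477 u

Total binding energy = 18 × 7.777 = 139.986 MeV
Mass defect = 139.986 MeV / (931.5 MeV/u) = 0.1502802 u
Constituent mass = 8(1.0073) + 10(1.008665) = 18.145050 u
Nuclear mass = 18.145050 − 0.1502802 = 17.9947698 u ≈ 17.99477 u (to 5 decimal places)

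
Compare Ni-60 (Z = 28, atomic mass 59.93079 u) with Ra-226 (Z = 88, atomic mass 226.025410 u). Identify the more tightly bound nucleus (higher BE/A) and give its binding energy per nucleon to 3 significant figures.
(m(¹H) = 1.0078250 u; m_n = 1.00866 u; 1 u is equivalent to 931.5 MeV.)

Ni-60; 8.78 MeV/nucleon

Ni-60: Σm = 28(1.0078250) + 32(1.00866) = 60.4962200 u; Δm = 0.5654300 u; E_B = 526.70 MeV; E_B/A = 8.778 MeV
Ra-226: Σm = 88(1.0078250) + 138(1.00866) = 227.8836800 u; Δm = 1.8582700 u; E_B = 1731.0 MeV; E_B/A = 7.659 MeV
Ni-60 has the higher binding energy per nucleon, so it is the more tightly bound nucleus.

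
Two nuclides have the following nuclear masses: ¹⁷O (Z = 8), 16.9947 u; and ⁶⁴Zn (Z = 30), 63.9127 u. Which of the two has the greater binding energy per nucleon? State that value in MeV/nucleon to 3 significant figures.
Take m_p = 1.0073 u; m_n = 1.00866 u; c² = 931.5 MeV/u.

¹⁷O: Σm = 8(1.0073) + 9(1.00866) = 17.13634 u; Δm = 0.14164 u; E_B = 131.94 MeV; E_B/A = 7.761 MeV
⁶⁴Zn: Σm = 30(1.0073) + 34(1.00866) = 64.51344 u; Δm = 0.60074 u; E_B = 559.59 MeV; E_B/A = 8.744 MeV
⁶⁴Zn has the higher binding energy per nucleon, so it is the more tightly bound nucleus.

⁶⁴Zn; 8.74 MeV/nucleon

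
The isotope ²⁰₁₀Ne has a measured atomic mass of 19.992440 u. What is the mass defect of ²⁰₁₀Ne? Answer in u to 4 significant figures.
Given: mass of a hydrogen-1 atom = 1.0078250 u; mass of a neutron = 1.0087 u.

The nucleus contains 10 protons and 20 − 10 = 10 neutrons.
Total constituent mass: 10 × 1.0078250 + 10 × 1.0087 = 20.1652500 u
Mass defect Δm = 20.1652500 − 19.992440 = 0.1728100 u

0.1728 u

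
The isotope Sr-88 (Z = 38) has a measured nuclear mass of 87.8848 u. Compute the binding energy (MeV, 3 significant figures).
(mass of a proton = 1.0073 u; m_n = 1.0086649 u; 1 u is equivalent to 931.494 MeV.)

769 MeV

Z = 38, so N = A − Z = 88 − 38 = 50.
Σm = 38·m_p + 50·m_n = 38.2774 + 50.4332450 = 88.7106450 u
Δm = 88.7106450 − 87.8848 = 0.8258450 u
E_B = 0.8258450 × 931.494 = 769.270 MeV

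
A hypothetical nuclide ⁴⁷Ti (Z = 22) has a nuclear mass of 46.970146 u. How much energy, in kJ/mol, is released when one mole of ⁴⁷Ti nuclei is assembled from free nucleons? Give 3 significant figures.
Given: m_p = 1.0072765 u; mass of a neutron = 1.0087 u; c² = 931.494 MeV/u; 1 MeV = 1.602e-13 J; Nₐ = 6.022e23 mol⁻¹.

3.66e+10 kJ/mol

The nucleus contains 22 protons and 47 − 22 = 25 neutrons.
Σm = 22·m_p + 25·m_n = 22.1600830 + 25.2175 = 47.3775830 u
Mass defect Δm = 47.3775830 − 46.970146 = 0.4074370 u
E_B = 0.4074370 × 931.494 = 379.525 MeV
Per nucleus in joules: 379.525 MeV × 1.602e-13 J/MeV = 6.0800e-11 J
Per mole: 6.0800e-11 J × 6.022e23 mol⁻¹ = 3.6614e+13 J/mol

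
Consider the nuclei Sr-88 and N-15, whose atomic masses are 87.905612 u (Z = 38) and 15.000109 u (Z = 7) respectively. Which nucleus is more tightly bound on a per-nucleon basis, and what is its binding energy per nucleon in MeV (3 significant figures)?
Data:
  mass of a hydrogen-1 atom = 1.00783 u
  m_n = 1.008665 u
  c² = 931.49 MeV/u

Sr-88: Σm = 38(1.00783) + 50(1.008665) = 88.730790 u; Δm = 0.825178 u; E_B = 768.645 MeV; E_B/A = 8.7346 MeV
N-15: Σm = 7(1.00783) + 8(1.008665) = 15.124130 u; Δm = 0.124021 u; E_B = 115.524 MeV; E_B/A = 7.702 MeV
Sr-88 has the higher binding energy per nucleon, so it is the more tightly bound nucleus.

Sr-88; 8.73 MeV/nucleon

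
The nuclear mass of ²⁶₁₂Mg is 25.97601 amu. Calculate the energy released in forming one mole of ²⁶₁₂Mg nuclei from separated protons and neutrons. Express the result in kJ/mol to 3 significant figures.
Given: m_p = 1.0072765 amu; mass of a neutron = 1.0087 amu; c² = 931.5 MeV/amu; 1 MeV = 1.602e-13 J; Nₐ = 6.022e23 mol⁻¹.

2.09e+10 kJ/mol

With 12 protons and 14 neutrons (A = 26):
Σm = 12·m_p + 14·m_n = 12.0873180 + 14.1218 = 26.2091180 amu
Δm = 26.2091180 − 25.97601 = 0.2331080 amu
E_B = 0.2331080 × 931.5 = 217.140 MeV
Per nucleus in joules: 217.140 MeV × 1.602e-13 J/MeV = 3.4786e-11 J
Per mole: 3.4786e-11 J × 6.022e23 mol⁻¹ = 2.0948e+13 J/mol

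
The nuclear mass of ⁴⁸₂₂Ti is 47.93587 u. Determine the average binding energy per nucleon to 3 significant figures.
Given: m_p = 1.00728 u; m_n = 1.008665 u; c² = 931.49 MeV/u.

8.72 MeV/nucleon

With 22 protons and 26 neutrons (A = 48):
Σm = 22·m_p + 26·m_n = 22.16016 + 26.225290 = 48.385450 u
The mass defect is 48.385450 − 47.93587 = 0.449580 u.
Binding energy = Δm·c² = 0.449580 × 931.49 MeV/u = 418.779 MeV
Dividing by A = 48 gives 8.7246 MeV per nucleon.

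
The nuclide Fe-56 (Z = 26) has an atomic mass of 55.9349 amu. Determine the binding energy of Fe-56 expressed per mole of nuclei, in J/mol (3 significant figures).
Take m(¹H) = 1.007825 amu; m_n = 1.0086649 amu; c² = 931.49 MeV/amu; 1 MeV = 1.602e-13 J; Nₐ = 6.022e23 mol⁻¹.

The nucleus contains 26 protons and 56 − 26 = 30 neutrons.
Total constituent mass: 26 × 1.007825 + 30 × 1.0086649 = 56.4633970 amu
Mass defect Δm = 56.4633970 − 55.9349 = 0.5284970 amu
E_B = 0.5284970 × 931.49 = 492.290 MeV
Per nucleus in joules: 492.290 MeV × 1.602e-13 J/MeV = 7.8865e-11 J
Per mole: 7.8865e-11 J × 6.022e23 mol⁻¹ = 4.7493e+13 J/mol

4.75e+13 J/mol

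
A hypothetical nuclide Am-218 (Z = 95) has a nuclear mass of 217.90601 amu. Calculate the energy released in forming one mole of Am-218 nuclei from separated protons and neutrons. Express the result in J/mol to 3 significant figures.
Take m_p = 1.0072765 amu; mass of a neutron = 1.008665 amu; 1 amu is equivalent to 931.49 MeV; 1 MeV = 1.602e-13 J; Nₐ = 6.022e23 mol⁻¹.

With 95 protons and 123 neutrons (A = 218):
Mass of separated nucleons = 95(1.0072765) + 123(1.008665) = 95.6912675 + 124.065795 = 219.7570625 amu
Mass defect Δm = 219.7570625 − 217.90601 = 1.8510525 amu
Converting to energy: 1.8510525 amu × 931.49 MeV/amu = 1724.24 MeV
Per nucleus in joules: 1724.24 MeV × 1.602e-13 J/MeV = 2.7622e-10 J
Per mole: 2.7622e-10 J × 6.022e23 mol⁻¹ = 1.6634e+14 J/mol

1.66e+14 J/mol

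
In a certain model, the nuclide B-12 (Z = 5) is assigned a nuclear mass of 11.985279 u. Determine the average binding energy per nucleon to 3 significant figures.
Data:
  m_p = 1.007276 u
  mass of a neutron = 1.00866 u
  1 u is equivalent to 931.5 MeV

Z = 5, so N = A − Z = 12 − 5 = 7.
Total constituent mass: 5 × 1.007276 + 7 × 1.00866 = 12.097000 u
Mass defect Δm = 12.097000 − 11.985279 = 0.111721 u
Converting to energy: 0.111721 u × 931.5 MeV/u = 104.068 MeV
BE/A = 104.068 MeV / 12 = 8.672 MeV/nucleon

8.67 MeV/nucleon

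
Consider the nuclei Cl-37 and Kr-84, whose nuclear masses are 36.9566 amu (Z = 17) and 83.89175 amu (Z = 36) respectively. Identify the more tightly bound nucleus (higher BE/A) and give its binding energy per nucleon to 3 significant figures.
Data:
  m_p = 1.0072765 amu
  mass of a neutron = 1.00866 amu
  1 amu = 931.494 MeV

Kr-84; 8.71 MeV/nucleon

Cl-37: Σm = 17(1.0072765) + 20(1.00866) = 37.2969005 amu; Δm = 0.3403005 amu; E_B = 316.99 MeV; E_B/A = 8.567 MeV
Kr-84: Σm = 36(1.0072765) + 48(1.00866) = 84.6776340 amu; Δm = 0.7858840 amu; E_B = 732.046 MeV; E_B/A = 8.7148 MeV
Kr-84 has the higher binding energy per nucleon, so it is the more tightly bound nucleus.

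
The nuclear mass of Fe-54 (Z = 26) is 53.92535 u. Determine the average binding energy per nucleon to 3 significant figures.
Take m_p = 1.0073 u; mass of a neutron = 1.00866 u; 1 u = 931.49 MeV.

8.74 MeV/nucleon

The nucleus contains 26 protons and 54 − 26 = 28 neutrons.
Σm = 26·m_p + 28·m_n = 26.1898 + 28.24248 = 54.43228 u
Mass defect Δm = 54.43228 − 53.92535 = 0.50693 u
Converting to energy: 0.50693 u × 931.49 MeV/u = 472.200 MeV
Dividing by A = 54 gives 8.744 MeV per nucleon.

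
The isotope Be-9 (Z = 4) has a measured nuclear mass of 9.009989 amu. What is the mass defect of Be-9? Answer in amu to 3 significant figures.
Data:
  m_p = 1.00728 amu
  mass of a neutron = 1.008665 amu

0.0625 amu

With 4 protons and 5 neutrons (A = 9):
Σm = 4·m_p + 5·m_n = 4.02912 + 5.043325 = 9.072445 amu
Mass defect Δm = 9.072445 − 9.009989 = 0.062456 amu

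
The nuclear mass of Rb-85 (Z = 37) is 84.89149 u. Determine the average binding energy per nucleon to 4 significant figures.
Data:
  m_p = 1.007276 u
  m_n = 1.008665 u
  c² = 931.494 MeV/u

Total constituent mass: 37 × 1.007276 + 48 × 1.008665 = 85.685132 u
The mass defect is 85.685132 − 84.89149 = 0.793642 u.
Converting to energy: 0.793642 u × 931.494 MeV/u = 739.273 MeV
BE/A = 739.273 MeV / 85 = 8.697 MeV/nucleon

8.697 MeV/nucleon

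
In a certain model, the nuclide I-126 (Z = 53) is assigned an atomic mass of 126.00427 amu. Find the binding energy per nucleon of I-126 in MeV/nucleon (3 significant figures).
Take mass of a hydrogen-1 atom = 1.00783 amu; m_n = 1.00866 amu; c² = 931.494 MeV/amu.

With 53 protons and 73 neutrons (A = 126):
Σm = 53·m(¹H) + 73·m_n = 53.41499 + 73.63218 = 127.04717 amu
Mass defect Δm = 127.04717 − 126.00427 = 1.04290 amu
Binding energy = Δm·c² = 1.04290 × 931.494 MeV/amu = 971.455 MeV
BE/A = 971.455 MeV / 126 = 7.710 MeV/nucleon

7.71 MeV/nucleon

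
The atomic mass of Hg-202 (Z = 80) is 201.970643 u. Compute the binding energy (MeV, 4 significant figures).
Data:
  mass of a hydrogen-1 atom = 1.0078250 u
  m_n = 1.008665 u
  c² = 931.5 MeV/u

1595 MeV

Z = 80, so N = A − Z = 202 − 80 = 122.
Total constituent mass: 80 × 1.0078250 + 122 × 1.008665 = 203.6831300 u
The mass defect is 203.6831300 − 201.970643 = 1.7124870 u.
Converting to energy: 1.7124870 u × 931.5 MeV/u = 1595.18 MeV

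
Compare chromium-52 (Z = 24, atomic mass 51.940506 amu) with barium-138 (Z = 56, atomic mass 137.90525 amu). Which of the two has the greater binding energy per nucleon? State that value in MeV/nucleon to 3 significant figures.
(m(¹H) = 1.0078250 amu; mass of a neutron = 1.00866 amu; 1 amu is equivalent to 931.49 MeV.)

chromium-52: Σm = 24(1.0078250) + 28(1.00866) = 52.4302800 amu; Δm = 0.4897740 amu; E_B = 456.22 MeV; E_B/A = 8.773 MeV
barium-138: Σm = 56(1.0078250) + 82(1.00866) = 139.1483200 amu; Δm = 1.2430700 amu; E_B = 1157.9 MeV; E_B/A = 8.391 MeV
chromium-52 has the higher binding energy per nucleon, so it is the more tightly bound nucleus.

chromium-52; 8.77 MeV/nucleon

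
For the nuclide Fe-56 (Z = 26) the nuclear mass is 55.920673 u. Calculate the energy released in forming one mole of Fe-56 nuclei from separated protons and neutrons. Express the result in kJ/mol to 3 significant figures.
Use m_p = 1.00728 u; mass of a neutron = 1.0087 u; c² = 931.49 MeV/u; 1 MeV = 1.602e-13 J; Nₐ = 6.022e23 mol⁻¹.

With 26 protons and 30 neutrons (A = 56):
Total constituent mass: 26 × 1.00728 + 30 × 1.0087 = 56.45028 u
Δm = 56.45028 − 55.920673 = 0.529607 u
Binding energy = Δm·c² = 0.529607 × 931.49 MeV/u = 493.324 MeV
Per nucleus in joules: 493.324 MeV × 1.602e-13 J/MeV = 7.9031e-11 J
Per mole: 7.9031e-11 J × 6.022e23 mol⁻¹ = 4.7592e+13 J/mol

4.76e+10 kJ/mol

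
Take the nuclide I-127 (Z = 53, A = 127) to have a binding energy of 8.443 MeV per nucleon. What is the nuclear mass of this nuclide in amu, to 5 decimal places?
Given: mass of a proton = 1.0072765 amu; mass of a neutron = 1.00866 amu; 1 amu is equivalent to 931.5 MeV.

126.87538 amu

Total binding energy = 127 × 8.443 = 1072.261 MeV
Mass defect = 1072.261 MeV / (931.5 MeV/amu) = 1.1511122 amu
Constituent mass = 53(1.0072765) + 74(1.00866) = 128.0264945 amu
Nuclear mass = 128.0264945 − 1.1511122 = 126.8753823 amu ≈ 126.87538 amu (to 5 decimal places)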